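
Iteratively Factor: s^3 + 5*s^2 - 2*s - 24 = (s - 2)*(s^2 + 7*s + 12) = (s - 2)*(s + 3)*(s + 4)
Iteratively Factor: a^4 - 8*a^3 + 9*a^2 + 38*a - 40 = (a - 1)*(a^3 - 7*a^2 + 2*a + 40) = (a - 1)*(a + 2)*(a^2 - 9*a + 20) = (a - 4)*(a - 1)*(a + 2)*(a - 5)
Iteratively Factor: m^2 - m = (m)*(m - 1)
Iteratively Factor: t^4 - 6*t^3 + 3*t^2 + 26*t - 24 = (t + 2)*(t^3 - 8*t^2 + 19*t - 12) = (t - 4)*(t + 2)*(t^2 - 4*t + 3) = (t - 4)*(t - 3)*(t + 2)*(t - 1)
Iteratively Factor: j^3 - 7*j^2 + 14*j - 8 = (j - 2)*(j^2 - 5*j + 4) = (j - 4)*(j - 2)*(j - 1)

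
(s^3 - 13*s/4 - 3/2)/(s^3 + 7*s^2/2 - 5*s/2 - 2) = (s^2 - s/2 - 3)/(s^2 + 3*s - 4)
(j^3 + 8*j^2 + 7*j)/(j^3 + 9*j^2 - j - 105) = j*(j + 1)/(j^2 + 2*j - 15)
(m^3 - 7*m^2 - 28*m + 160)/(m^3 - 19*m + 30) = (m^2 - 12*m + 32)/(m^2 - 5*m + 6)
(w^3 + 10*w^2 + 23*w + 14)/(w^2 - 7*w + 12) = (w^3 + 10*w^2 + 23*w + 14)/(w^2 - 7*w + 12)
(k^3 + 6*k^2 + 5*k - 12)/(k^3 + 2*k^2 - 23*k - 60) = (k - 1)/(k - 5)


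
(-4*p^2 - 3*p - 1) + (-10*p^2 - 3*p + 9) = -14*p^2 - 6*p + 8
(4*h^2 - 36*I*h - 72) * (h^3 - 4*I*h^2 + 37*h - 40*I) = 4*h^5 - 52*I*h^4 - 68*h^3 - 1204*I*h^2 - 4104*h + 2880*I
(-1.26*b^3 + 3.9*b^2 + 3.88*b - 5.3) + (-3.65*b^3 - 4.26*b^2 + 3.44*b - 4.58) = -4.91*b^3 - 0.36*b^2 + 7.32*b - 9.88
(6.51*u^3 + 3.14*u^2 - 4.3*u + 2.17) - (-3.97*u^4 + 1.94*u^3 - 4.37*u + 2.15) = 3.97*u^4 + 4.57*u^3 + 3.14*u^2 + 0.0700000000000003*u + 0.02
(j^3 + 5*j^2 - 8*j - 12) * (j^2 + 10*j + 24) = j^5 + 15*j^4 + 66*j^3 + 28*j^2 - 312*j - 288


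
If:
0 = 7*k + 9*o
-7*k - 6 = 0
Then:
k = -6/7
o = 2/3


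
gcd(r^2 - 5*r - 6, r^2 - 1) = r + 1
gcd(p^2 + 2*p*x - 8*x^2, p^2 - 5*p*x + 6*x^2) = -p + 2*x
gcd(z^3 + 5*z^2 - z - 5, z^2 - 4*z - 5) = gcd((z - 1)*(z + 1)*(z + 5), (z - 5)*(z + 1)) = z + 1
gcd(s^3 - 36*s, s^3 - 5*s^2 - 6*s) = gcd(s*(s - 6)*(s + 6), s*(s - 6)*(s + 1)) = s^2 - 6*s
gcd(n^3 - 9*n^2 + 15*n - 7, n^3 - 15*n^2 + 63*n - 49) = n^2 - 8*n + 7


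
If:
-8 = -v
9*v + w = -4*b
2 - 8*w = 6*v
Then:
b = -265/16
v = 8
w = -23/4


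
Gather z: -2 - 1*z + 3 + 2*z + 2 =z + 3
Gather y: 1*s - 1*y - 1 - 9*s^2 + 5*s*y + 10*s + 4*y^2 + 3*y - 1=-9*s^2 + 11*s + 4*y^2 + y*(5*s + 2) - 2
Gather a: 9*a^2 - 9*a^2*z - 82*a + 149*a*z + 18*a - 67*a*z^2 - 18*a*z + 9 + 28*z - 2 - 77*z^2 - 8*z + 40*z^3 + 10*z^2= a^2*(9 - 9*z) + a*(-67*z^2 + 131*z - 64) + 40*z^3 - 67*z^2 + 20*z + 7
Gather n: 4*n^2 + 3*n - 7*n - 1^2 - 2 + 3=4*n^2 - 4*n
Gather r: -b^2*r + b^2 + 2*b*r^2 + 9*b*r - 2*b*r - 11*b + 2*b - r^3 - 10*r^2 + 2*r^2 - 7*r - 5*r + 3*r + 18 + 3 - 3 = b^2 - 9*b - r^3 + r^2*(2*b - 8) + r*(-b^2 + 7*b - 9) + 18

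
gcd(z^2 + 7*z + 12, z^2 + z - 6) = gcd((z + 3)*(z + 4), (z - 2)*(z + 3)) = z + 3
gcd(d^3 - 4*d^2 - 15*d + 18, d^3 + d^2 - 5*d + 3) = d^2 + 2*d - 3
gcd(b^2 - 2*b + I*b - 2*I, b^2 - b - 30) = 1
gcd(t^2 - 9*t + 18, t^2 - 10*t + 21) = t - 3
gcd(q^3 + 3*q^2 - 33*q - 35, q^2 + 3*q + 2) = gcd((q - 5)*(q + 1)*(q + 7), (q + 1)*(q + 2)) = q + 1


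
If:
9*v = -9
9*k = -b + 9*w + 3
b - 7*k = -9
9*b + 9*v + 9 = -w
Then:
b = -60/583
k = 741/583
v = -1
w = 540/583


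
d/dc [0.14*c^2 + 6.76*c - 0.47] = 0.28*c + 6.76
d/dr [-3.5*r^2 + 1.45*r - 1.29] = 1.45 - 7.0*r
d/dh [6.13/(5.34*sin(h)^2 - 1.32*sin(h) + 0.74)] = (8.0916 - 65.4684*sin(h))*cos(h)/(5.34*sin(h)^2 - 1.32*sin(h) + 0.74)^2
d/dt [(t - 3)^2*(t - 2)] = (t - 3)*(3*t - 7)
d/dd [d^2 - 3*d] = 2*d - 3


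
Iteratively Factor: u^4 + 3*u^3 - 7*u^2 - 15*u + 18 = (u - 1)*(u^3 + 4*u^2 - 3*u - 18) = (u - 1)*(u + 3)*(u^2 + u - 6) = (u - 1)*(u + 3)^2*(u - 2)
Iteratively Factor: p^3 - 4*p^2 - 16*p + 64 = (p + 4)*(p^2 - 8*p + 16) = (p - 4)*(p + 4)*(p - 4)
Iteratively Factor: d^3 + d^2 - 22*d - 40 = (d + 2)*(d^2 - d - 20) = (d + 2)*(d + 4)*(d - 5)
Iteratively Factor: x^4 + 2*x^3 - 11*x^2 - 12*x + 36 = (x - 2)*(x^3 + 4*x^2 - 3*x - 18) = (x - 2)*(x + 3)*(x^2 + x - 6) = (x - 2)^2*(x + 3)*(x + 3)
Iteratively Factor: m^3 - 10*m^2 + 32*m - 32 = (m - 4)*(m^2 - 6*m + 8) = (m - 4)^2*(m - 2)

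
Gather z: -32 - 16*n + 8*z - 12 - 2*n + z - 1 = -18*n + 9*z - 45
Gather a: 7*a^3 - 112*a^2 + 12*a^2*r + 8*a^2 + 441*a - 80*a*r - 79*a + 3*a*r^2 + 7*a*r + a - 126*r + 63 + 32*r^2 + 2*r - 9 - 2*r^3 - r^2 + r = 7*a^3 + a^2*(12*r - 104) + a*(3*r^2 - 73*r + 363) - 2*r^3 + 31*r^2 - 123*r + 54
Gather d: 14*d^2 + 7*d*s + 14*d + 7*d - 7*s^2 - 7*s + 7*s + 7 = 14*d^2 + d*(7*s + 21) - 7*s^2 + 7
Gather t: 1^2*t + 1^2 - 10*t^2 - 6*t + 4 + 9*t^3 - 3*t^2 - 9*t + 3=9*t^3 - 13*t^2 - 14*t + 8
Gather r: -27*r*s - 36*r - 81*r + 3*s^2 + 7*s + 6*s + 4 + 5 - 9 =r*(-27*s - 117) + 3*s^2 + 13*s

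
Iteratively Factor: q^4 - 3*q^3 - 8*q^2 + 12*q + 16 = (q + 2)*(q^3 - 5*q^2 + 2*q + 8) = (q - 2)*(q + 2)*(q^2 - 3*q - 4) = (q - 2)*(q + 1)*(q + 2)*(q - 4)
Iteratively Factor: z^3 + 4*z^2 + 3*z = (z + 3)*(z^2 + z) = (z + 1)*(z + 3)*(z)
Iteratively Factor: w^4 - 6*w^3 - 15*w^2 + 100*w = (w + 4)*(w^3 - 10*w^2 + 25*w) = (w - 5)*(w + 4)*(w^2 - 5*w) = w*(w - 5)*(w + 4)*(w - 5)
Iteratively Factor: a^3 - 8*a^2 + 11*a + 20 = (a + 1)*(a^2 - 9*a + 20) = (a - 5)*(a + 1)*(a - 4)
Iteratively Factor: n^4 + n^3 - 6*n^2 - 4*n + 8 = (n - 2)*(n^3 + 3*n^2 - 4) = (n - 2)*(n - 1)*(n^2 + 4*n + 4) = (n - 2)*(n - 1)*(n + 2)*(n + 2)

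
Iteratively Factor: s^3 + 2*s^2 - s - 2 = (s + 2)*(s^2 - 1) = (s - 1)*(s + 2)*(s + 1)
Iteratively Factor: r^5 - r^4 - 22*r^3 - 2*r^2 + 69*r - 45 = (r + 3)*(r^4 - 4*r^3 - 10*r^2 + 28*r - 15) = (r - 1)*(r + 3)*(r^3 - 3*r^2 - 13*r + 15) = (r - 1)^2*(r + 3)*(r^2 - 2*r - 15) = (r - 1)^2*(r + 3)^2*(r - 5)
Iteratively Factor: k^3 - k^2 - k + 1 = (k + 1)*(k^2 - 2*k + 1) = (k - 1)*(k + 1)*(k - 1)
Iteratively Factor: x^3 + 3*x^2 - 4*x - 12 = (x + 2)*(x^2 + x - 6) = (x - 2)*(x + 2)*(x + 3)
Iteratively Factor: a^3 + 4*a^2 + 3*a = (a + 1)*(a^2 + 3*a) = a*(a + 1)*(a + 3)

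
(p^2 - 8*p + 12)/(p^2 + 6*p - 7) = (p^2 - 8*p + 12)/(p^2 + 6*p - 7)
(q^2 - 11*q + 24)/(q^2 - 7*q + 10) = (q^2 - 11*q + 24)/(q^2 - 7*q + 10)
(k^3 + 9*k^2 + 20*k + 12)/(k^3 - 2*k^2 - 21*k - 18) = (k^2 + 8*k + 12)/(k^2 - 3*k - 18)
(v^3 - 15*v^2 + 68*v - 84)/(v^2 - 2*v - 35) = (v^2 - 8*v + 12)/(v + 5)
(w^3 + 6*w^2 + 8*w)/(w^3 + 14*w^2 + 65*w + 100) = w*(w + 2)/(w^2 + 10*w + 25)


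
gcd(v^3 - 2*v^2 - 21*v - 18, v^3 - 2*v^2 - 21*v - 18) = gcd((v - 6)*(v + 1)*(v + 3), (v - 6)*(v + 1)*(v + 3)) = v^3 - 2*v^2 - 21*v - 18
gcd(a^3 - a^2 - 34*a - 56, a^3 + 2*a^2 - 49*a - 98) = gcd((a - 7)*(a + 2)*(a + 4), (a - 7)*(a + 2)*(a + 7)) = a^2 - 5*a - 14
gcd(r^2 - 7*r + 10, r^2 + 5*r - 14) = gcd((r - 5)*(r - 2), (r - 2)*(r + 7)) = r - 2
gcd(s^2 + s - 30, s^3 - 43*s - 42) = s + 6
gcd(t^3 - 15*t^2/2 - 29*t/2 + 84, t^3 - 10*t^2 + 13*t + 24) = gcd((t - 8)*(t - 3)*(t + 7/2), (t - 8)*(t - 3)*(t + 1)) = t^2 - 11*t + 24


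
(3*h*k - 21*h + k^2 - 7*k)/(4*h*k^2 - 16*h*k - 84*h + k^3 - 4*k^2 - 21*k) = (3*h + k)/(4*h*k + 12*h + k^2 + 3*k)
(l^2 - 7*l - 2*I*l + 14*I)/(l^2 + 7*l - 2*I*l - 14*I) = (l - 7)/(l + 7)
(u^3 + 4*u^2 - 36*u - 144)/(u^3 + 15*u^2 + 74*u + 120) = (u - 6)/(u + 5)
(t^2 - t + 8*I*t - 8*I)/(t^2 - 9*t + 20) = (t^2 - t + 8*I*t - 8*I)/(t^2 - 9*t + 20)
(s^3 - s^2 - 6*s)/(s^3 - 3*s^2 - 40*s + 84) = s*(s^2 - s - 6)/(s^3 - 3*s^2 - 40*s + 84)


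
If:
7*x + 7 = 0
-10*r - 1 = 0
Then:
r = -1/10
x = -1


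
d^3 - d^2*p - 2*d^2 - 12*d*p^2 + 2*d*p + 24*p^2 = (d - 2)*(d - 4*p)*(d + 3*p)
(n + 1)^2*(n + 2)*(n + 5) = n^4 + 9*n^3 + 25*n^2 + 27*n + 10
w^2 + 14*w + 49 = (w + 7)^2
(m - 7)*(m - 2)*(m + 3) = m^3 - 6*m^2 - 13*m + 42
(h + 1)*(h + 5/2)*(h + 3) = h^3 + 13*h^2/2 + 13*h + 15/2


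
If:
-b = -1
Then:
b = 1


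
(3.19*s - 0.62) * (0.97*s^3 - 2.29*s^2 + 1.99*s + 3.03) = 3.0943*s^4 - 7.9065*s^3 + 7.7679*s^2 + 8.4319*s - 1.8786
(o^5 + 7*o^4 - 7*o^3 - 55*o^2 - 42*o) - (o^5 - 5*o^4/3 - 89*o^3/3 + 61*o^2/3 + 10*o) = 26*o^4/3 + 68*o^3/3 - 226*o^2/3 - 52*o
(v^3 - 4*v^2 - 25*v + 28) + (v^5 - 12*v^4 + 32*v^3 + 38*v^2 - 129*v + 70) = v^5 - 12*v^4 + 33*v^3 + 34*v^2 - 154*v + 98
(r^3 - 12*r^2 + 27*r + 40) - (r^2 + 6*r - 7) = r^3 - 13*r^2 + 21*r + 47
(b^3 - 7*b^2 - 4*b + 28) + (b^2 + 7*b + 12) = b^3 - 6*b^2 + 3*b + 40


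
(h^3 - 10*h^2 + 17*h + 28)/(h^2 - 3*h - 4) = h - 7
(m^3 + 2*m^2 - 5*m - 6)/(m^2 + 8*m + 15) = (m^2 - m - 2)/(m + 5)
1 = 1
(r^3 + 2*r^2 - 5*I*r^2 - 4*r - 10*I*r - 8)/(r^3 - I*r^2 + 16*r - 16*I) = (r + 2)/(r + 4*I)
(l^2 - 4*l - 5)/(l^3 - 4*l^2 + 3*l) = (l^2 - 4*l - 5)/(l*(l^2 - 4*l + 3))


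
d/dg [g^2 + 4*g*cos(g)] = -4*g*sin(g) + 2*g + 4*cos(g)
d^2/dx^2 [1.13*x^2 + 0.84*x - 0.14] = 2.26000000000000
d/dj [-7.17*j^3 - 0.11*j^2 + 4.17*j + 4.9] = -21.51*j^2 - 0.22*j + 4.17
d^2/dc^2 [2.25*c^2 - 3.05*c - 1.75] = 4.50000000000000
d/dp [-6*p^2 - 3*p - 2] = -12*p - 3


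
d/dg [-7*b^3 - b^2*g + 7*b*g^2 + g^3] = -b^2 + 14*b*g + 3*g^2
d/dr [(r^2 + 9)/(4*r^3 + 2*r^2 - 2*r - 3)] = 2*(-2*r^4 - 55*r^2 - 21*r + 9)/(16*r^6 + 16*r^5 - 12*r^4 - 32*r^3 - 8*r^2 + 12*r + 9)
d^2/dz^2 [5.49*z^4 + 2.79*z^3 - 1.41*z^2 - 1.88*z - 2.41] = 65.88*z^2 + 16.74*z - 2.82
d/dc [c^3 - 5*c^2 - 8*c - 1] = 3*c^2 - 10*c - 8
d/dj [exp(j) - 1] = exp(j)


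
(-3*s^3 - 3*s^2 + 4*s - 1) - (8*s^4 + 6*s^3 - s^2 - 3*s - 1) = -8*s^4 - 9*s^3 - 2*s^2 + 7*s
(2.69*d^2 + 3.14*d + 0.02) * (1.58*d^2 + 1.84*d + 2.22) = 4.2502*d^4 + 9.9108*d^3 + 11.781*d^2 + 7.0076*d + 0.0444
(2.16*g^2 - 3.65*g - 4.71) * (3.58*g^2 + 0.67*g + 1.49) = 7.7328*g^4 - 11.6198*g^3 - 16.0889*g^2 - 8.5942*g - 7.0179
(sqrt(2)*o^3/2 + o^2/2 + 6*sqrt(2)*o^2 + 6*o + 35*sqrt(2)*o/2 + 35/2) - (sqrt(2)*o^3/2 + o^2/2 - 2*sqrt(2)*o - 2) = 6*sqrt(2)*o^2 + 6*o + 39*sqrt(2)*o/2 + 39/2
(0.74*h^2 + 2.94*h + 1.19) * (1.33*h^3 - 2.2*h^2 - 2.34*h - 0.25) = 0.9842*h^5 + 2.2822*h^4 - 6.6169*h^3 - 9.6826*h^2 - 3.5196*h - 0.2975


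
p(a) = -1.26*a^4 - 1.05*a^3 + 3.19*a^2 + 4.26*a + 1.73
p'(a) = -5.04*a^3 - 3.15*a^2 + 6.38*a + 4.26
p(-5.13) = -667.07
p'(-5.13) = 569.06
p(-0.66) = 0.37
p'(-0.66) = 0.13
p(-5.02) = -606.61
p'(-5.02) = 530.44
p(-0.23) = 0.93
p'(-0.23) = 2.69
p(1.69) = 2.69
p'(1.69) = -18.28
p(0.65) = 5.33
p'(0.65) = 5.69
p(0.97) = 6.79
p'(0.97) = 2.88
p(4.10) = -355.59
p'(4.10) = -369.90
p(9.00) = -8733.85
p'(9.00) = -3867.63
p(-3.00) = -56.05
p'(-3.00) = 92.85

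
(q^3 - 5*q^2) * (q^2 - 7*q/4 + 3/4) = q^5 - 27*q^4/4 + 19*q^3/2 - 15*q^2/4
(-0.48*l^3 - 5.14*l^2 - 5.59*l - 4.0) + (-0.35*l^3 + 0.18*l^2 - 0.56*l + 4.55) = -0.83*l^3 - 4.96*l^2 - 6.15*l + 0.55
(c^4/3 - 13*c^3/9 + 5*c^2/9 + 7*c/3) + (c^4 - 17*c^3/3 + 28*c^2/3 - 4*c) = 4*c^4/3 - 64*c^3/9 + 89*c^2/9 - 5*c/3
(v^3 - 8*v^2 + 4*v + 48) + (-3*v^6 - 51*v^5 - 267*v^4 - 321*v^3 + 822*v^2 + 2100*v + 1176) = -3*v^6 - 51*v^5 - 267*v^4 - 320*v^3 + 814*v^2 + 2104*v + 1224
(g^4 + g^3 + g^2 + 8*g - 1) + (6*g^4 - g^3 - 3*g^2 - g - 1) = 7*g^4 - 2*g^2 + 7*g - 2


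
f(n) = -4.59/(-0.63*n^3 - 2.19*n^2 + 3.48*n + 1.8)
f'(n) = -4.59*(1.89*n^2 + 4.38*n - 3.48)/(-0.63*n^3 - 2.19*n^2 + 3.48*n + 1.8)^2 = (-8.6751*n^2 - 20.1042*n + 15.9732)/(0.63*n^3 + 2.19*n^2 - 3.48*n - 1.8)^2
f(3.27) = 0.14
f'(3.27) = -0.14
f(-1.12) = 1.16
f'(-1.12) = 1.76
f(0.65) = -1.55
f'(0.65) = -0.09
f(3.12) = 0.17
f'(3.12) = -0.17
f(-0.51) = 9.96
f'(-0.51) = 112.86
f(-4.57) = -15.93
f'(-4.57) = -882.95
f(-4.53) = 13.48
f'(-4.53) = -611.91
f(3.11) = 0.17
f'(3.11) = -0.17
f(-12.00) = -0.01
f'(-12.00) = -0.00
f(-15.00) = -0.00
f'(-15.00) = -0.00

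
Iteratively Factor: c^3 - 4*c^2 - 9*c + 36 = (c - 3)*(c^2 - c - 12) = (c - 3)*(c + 3)*(c - 4)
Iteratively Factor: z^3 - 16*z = (z - 4)*(z^2 + 4*z) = z*(z - 4)*(z + 4)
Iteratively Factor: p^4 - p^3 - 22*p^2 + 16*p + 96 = (p - 3)*(p^3 + 2*p^2 - 16*p - 32) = (p - 3)*(p + 2)*(p^2 - 16) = (p - 4)*(p - 3)*(p + 2)*(p + 4)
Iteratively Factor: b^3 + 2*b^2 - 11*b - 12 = (b + 4)*(b^2 - 2*b - 3) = (b + 1)*(b + 4)*(b - 3)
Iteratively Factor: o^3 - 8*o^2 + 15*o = (o)*(o^2 - 8*o + 15) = o*(o - 3)*(o - 5)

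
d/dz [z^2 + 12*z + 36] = 2*z + 12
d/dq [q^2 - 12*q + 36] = 2*q - 12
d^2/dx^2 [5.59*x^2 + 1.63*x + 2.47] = 11.1800000000000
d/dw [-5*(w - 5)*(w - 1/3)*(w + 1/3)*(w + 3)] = -20*w^3 + 30*w^2 + 1360*w/9 - 10/9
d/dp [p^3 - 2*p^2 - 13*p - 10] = 3*p^2 - 4*p - 13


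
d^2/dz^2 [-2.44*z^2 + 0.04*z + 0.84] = -4.88000000000000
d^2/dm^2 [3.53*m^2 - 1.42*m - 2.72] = 7.06000000000000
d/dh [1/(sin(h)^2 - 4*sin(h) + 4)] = -2*cos(h)/(sin(h) - 2)^3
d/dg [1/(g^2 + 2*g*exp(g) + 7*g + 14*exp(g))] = (-2*g*exp(g) - 2*g - 16*exp(g) - 7)/(g^2 + 2*g*exp(g) + 7*g + 14*exp(g))^2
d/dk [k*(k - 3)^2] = 3*(k - 3)*(k - 1)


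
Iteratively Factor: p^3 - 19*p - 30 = (p - 5)*(p^2 + 5*p + 6) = (p - 5)*(p + 2)*(p + 3)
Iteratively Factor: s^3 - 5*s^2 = (s - 5)*(s^2) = s*(s - 5)*(s)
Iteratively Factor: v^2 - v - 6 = (v + 2)*(v - 3)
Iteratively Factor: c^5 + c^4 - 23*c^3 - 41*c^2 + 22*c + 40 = (c + 1)*(c^4 - 23*c^2 - 18*c + 40) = (c - 5)*(c + 1)*(c^3 + 5*c^2 + 2*c - 8) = (c - 5)*(c - 1)*(c + 1)*(c^2 + 6*c + 8) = (c - 5)*(c - 1)*(c + 1)*(c + 2)*(c + 4)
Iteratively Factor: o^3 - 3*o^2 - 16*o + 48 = (o - 3)*(o^2 - 16) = (o - 3)*(o + 4)*(o - 4)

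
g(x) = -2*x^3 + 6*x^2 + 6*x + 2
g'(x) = -6*x^2 + 12*x + 6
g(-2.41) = 50.38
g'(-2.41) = -57.77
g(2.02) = 22.12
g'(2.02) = 5.76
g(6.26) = -215.94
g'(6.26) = -154.01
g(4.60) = -38.11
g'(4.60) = -65.76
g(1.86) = 21.05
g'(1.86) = 7.56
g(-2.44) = 52.14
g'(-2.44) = -59.00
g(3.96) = -4.35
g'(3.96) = -40.57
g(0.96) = 11.52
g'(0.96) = 11.99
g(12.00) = -2518.00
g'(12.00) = -714.00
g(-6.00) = 614.00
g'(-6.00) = -282.00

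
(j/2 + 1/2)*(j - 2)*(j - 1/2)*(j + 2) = j^4/2 + j^3/4 - 9*j^2/4 - j + 1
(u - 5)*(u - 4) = u^2 - 9*u + 20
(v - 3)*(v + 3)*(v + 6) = v^3 + 6*v^2 - 9*v - 54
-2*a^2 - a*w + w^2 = (-2*a + w)*(a + w)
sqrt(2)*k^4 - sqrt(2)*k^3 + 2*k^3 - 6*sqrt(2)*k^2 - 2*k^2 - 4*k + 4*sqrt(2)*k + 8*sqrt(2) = (k - 2)*(k - sqrt(2))*(k + 2*sqrt(2))*(sqrt(2)*k + sqrt(2))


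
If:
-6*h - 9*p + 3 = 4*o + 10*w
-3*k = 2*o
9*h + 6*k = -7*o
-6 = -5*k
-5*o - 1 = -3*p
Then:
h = 3/5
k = 6/5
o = -9/5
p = -8/3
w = 153/50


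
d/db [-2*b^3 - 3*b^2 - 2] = 6*b*(-b - 1)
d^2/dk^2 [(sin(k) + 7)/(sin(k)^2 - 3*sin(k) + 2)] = (-sin(k)^4 - 32*sin(k)^3 + 45*sin(k)^2 + 74*sin(k) - 110)/((sin(k) - 2)^3*(sin(k) - 1)^2)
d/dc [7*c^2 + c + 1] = 14*c + 1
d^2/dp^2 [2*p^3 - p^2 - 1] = 12*p - 2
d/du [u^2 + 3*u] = 2*u + 3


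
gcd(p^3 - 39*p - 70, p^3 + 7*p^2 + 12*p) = 1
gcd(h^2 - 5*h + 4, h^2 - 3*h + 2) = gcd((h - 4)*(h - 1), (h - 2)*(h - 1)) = h - 1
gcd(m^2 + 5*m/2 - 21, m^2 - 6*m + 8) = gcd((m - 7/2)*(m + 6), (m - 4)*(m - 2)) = 1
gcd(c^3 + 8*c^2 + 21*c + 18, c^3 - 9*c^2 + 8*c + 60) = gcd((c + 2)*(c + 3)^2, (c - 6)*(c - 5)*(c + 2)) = c + 2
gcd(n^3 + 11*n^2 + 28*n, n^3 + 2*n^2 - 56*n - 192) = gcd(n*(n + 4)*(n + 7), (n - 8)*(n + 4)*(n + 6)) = n + 4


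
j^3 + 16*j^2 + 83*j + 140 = (j + 4)*(j + 5)*(j + 7)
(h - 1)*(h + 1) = h^2 - 1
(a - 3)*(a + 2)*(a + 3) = a^3 + 2*a^2 - 9*a - 18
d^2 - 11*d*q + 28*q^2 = (d - 7*q)*(d - 4*q)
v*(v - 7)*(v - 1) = v^3 - 8*v^2 + 7*v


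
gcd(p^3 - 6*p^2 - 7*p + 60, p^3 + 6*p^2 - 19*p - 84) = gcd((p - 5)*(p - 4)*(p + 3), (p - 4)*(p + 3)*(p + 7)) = p^2 - p - 12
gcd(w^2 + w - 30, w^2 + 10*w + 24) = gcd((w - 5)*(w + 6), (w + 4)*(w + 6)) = w + 6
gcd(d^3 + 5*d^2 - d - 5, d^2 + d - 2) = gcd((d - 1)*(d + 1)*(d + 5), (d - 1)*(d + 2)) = d - 1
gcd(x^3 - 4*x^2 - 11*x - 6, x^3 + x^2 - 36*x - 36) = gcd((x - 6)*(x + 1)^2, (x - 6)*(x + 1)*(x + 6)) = x^2 - 5*x - 6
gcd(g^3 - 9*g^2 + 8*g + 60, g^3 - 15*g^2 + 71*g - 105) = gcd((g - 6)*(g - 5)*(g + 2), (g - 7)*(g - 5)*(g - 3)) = g - 5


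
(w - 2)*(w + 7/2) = w^2 + 3*w/2 - 7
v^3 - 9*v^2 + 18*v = v*(v - 6)*(v - 3)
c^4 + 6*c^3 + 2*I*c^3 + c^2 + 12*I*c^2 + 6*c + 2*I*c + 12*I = (c + 6)*(c - I)*(c + I)*(c + 2*I)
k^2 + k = k*(k + 1)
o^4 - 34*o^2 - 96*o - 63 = (o - 7)*(o + 1)*(o + 3)^2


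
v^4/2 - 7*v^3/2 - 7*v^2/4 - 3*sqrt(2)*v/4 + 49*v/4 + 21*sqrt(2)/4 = (v/2 + sqrt(2)/2)*(v - 7)*(v - 3*sqrt(2)/2)*(v + sqrt(2)/2)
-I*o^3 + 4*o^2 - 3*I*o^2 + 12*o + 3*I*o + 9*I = (o + 3)*(o + 3*I)*(-I*o + 1)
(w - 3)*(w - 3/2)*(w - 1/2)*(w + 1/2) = w^4 - 9*w^3/2 + 17*w^2/4 + 9*w/8 - 9/8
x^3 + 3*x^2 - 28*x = x*(x - 4)*(x + 7)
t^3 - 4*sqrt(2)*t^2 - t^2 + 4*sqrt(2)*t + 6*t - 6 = (t - 1)*(t - 3*sqrt(2))*(t - sqrt(2))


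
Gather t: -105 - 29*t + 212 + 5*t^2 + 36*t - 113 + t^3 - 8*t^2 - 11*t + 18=t^3 - 3*t^2 - 4*t + 12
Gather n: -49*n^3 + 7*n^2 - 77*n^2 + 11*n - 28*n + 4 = -49*n^3 - 70*n^2 - 17*n + 4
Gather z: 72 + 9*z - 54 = 9*z + 18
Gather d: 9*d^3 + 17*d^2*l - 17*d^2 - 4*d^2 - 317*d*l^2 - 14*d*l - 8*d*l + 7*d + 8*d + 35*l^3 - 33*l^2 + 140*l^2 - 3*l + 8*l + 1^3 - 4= 9*d^3 + d^2*(17*l - 21) + d*(-317*l^2 - 22*l + 15) + 35*l^3 + 107*l^2 + 5*l - 3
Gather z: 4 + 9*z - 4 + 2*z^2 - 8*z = 2*z^2 + z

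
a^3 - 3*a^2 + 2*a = a*(a - 2)*(a - 1)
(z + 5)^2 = z^2 + 10*z + 25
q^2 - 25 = (q - 5)*(q + 5)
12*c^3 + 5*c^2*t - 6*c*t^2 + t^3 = (-4*c + t)*(-3*c + t)*(c + t)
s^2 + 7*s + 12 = (s + 3)*(s + 4)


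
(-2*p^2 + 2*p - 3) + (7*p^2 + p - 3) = 5*p^2 + 3*p - 6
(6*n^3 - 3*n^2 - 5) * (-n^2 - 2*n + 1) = -6*n^5 - 9*n^4 + 12*n^3 + 2*n^2 + 10*n - 5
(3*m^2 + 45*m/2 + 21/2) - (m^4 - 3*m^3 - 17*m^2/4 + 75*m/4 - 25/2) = -m^4 + 3*m^3 + 29*m^2/4 + 15*m/4 + 23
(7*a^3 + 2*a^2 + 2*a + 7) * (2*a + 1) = 14*a^4 + 11*a^3 + 6*a^2 + 16*a + 7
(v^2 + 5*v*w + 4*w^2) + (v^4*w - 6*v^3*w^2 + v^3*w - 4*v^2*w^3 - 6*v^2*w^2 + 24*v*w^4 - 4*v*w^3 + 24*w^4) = v^4*w - 6*v^3*w^2 + v^3*w - 4*v^2*w^3 - 6*v^2*w^2 + v^2 + 24*v*w^4 - 4*v*w^3 + 5*v*w + 24*w^4 + 4*w^2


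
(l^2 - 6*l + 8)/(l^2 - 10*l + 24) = (l - 2)/(l - 6)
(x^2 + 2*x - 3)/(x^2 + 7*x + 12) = (x - 1)/(x + 4)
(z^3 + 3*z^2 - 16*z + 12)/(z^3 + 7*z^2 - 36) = (z - 1)/(z + 3)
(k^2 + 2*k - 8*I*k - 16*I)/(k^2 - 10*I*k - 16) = (k + 2)/(k - 2*I)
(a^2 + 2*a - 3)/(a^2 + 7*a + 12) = (a - 1)/(a + 4)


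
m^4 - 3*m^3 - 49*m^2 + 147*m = m*(m - 7)*(m - 3)*(m + 7)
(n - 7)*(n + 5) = n^2 - 2*n - 35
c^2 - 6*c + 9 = (c - 3)^2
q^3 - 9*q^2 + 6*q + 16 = (q - 8)*(q - 2)*(q + 1)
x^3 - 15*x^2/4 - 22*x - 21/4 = (x - 7)*(x + 1/4)*(x + 3)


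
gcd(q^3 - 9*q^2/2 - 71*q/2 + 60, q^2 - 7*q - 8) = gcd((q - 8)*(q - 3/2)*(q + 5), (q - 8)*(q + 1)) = q - 8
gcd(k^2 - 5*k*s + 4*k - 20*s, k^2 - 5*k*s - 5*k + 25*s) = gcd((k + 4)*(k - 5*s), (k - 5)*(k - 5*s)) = -k + 5*s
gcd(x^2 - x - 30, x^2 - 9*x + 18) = x - 6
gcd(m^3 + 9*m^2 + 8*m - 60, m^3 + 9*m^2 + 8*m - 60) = m^3 + 9*m^2 + 8*m - 60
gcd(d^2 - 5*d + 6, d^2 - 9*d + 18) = d - 3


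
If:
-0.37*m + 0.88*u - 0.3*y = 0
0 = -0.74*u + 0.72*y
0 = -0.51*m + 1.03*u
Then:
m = 0.00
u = 0.00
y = 0.00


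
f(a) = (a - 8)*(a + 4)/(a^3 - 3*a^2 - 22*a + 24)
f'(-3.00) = -0.08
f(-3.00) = -0.31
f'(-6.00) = -0.03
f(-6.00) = -0.17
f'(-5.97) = -0.03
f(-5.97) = -0.17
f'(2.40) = -0.68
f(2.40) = 1.11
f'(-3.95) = -0.05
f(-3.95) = -0.24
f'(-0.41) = -0.69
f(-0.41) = -0.93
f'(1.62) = -3.62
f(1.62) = 2.35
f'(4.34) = 0.02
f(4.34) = 0.66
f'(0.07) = -1.61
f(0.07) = -1.44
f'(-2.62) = -0.10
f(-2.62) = -0.34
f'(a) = (a - 8)*(a + 4)*(-3*a^2 + 6*a + 22)/(a^3 - 3*a^2 - 22*a + 24)^2 + (a - 8)/(a^3 - 3*a^2 - 22*a + 24) + (a + 4)/(a^3 - 3*a^2 - 22*a + 24)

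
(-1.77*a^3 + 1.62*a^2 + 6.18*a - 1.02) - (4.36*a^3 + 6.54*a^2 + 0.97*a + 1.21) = -6.13*a^3 - 4.92*a^2 + 5.21*a - 2.23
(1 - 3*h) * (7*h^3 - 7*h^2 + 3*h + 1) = -21*h^4 + 28*h^3 - 16*h^2 + 1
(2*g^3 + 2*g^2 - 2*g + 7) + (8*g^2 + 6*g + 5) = 2*g^3 + 10*g^2 + 4*g + 12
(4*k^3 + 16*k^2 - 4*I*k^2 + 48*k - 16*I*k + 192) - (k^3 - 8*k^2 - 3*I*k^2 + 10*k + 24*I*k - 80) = 3*k^3 + 24*k^2 - I*k^2 + 38*k - 40*I*k + 272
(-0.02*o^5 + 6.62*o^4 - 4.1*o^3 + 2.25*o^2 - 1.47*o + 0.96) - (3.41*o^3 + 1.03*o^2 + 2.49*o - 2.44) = -0.02*o^5 + 6.62*o^4 - 7.51*o^3 + 1.22*o^2 - 3.96*o + 3.4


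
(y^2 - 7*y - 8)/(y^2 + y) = (y - 8)/y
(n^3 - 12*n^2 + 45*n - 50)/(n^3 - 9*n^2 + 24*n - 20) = (n - 5)/(n - 2)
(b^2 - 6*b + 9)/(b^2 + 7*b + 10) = (b^2 - 6*b + 9)/(b^2 + 7*b + 10)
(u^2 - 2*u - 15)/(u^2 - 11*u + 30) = (u + 3)/(u - 6)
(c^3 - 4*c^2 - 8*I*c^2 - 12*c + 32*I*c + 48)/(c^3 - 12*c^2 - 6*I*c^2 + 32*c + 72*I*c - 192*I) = (c - 2*I)/(c - 8)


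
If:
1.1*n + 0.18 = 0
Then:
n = -0.16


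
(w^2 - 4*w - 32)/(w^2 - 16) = (w - 8)/(w - 4)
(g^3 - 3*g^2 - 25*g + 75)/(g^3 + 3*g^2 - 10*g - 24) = (g^2 - 25)/(g^2 + 6*g + 8)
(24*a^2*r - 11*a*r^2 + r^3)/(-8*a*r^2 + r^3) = (-3*a + r)/r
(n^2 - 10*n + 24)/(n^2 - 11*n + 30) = (n - 4)/(n - 5)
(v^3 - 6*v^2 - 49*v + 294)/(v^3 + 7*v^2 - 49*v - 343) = (v - 6)/(v + 7)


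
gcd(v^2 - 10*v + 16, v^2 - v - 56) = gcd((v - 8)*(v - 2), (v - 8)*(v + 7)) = v - 8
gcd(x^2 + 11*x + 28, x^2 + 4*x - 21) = x + 7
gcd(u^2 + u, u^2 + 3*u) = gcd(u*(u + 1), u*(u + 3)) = u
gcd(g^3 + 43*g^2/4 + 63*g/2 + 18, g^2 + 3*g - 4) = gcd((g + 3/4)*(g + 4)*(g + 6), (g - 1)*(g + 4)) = g + 4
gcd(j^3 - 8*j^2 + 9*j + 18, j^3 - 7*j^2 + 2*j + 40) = 1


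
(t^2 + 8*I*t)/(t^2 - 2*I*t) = (t + 8*I)/(t - 2*I)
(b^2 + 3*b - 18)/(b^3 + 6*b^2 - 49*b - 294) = (b - 3)/(b^2 - 49)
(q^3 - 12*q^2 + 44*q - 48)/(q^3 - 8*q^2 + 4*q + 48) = (q - 2)/(q + 2)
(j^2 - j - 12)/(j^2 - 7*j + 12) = (j + 3)/(j - 3)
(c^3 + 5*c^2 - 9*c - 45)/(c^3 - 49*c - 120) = (c - 3)/(c - 8)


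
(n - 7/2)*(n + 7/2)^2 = n^3 + 7*n^2/2 - 49*n/4 - 343/8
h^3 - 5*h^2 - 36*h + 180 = (h - 6)*(h - 5)*(h + 6)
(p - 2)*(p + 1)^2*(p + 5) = p^4 + 5*p^3 - 3*p^2 - 17*p - 10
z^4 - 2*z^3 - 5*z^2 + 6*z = z*(z - 3)*(z - 1)*(z + 2)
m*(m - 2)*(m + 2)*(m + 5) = m^4 + 5*m^3 - 4*m^2 - 20*m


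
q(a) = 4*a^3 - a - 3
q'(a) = 12*a^2 - 1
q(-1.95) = -30.71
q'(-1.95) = 44.63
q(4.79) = 431.82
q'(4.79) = 274.33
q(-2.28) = -48.13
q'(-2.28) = 61.38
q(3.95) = 239.57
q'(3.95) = 186.23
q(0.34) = -3.18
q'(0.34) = 0.39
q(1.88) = 21.70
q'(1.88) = 41.41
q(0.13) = -3.12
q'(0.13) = -0.80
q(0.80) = -1.75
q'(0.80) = 6.68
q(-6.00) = -861.00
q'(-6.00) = 431.00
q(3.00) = 102.00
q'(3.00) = 107.00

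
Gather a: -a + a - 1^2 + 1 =0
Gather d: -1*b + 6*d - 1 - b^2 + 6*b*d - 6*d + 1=-b^2 + 6*b*d - b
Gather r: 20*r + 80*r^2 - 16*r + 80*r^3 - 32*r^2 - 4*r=80*r^3 + 48*r^2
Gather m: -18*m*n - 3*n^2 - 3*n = -18*m*n - 3*n^2 - 3*n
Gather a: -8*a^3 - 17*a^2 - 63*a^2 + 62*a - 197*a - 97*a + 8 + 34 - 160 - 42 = -8*a^3 - 80*a^2 - 232*a - 160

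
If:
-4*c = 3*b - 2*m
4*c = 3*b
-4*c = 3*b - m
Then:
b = 0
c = 0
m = 0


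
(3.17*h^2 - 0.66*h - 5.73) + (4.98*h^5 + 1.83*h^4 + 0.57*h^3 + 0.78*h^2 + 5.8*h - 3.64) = 4.98*h^5 + 1.83*h^4 + 0.57*h^3 + 3.95*h^2 + 5.14*h - 9.37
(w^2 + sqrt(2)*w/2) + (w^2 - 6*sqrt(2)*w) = 2*w^2 - 11*sqrt(2)*w/2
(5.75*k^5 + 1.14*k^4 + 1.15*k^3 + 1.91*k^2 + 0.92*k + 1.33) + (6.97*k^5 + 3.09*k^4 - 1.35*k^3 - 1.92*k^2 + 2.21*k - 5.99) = 12.72*k^5 + 4.23*k^4 - 0.2*k^3 - 0.01*k^2 + 3.13*k - 4.66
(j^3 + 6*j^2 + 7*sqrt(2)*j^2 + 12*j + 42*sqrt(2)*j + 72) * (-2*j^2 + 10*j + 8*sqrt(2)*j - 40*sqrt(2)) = -2*j^5 - 6*sqrt(2)*j^4 - 2*j^4 - 6*sqrt(2)*j^3 + 148*j^3 + 88*j^2 + 276*sqrt(2)*j^2 - 2640*j + 96*sqrt(2)*j - 2880*sqrt(2)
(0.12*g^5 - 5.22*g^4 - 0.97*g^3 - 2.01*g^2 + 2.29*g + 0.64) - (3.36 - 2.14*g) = 0.12*g^5 - 5.22*g^4 - 0.97*g^3 - 2.01*g^2 + 4.43*g - 2.72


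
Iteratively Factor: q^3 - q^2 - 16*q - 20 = (q - 5)*(q^2 + 4*q + 4) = (q - 5)*(q + 2)*(q + 2)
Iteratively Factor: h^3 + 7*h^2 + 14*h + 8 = (h + 2)*(h^2 + 5*h + 4) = (h + 1)*(h + 2)*(h + 4)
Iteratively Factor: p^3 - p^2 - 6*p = (p)*(p^2 - p - 6) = p*(p - 3)*(p + 2)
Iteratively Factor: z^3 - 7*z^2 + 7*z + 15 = (z + 1)*(z^2 - 8*z + 15) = (z - 5)*(z + 1)*(z - 3)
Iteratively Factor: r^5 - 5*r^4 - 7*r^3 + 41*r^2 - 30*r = (r - 5)*(r^4 - 7*r^2 + 6*r) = r*(r - 5)*(r^3 - 7*r + 6) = r*(r - 5)*(r - 2)*(r^2 + 2*r - 3) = r*(r - 5)*(r - 2)*(r - 1)*(r + 3)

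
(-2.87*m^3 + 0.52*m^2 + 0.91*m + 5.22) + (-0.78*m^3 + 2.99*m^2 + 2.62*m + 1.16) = -3.65*m^3 + 3.51*m^2 + 3.53*m + 6.38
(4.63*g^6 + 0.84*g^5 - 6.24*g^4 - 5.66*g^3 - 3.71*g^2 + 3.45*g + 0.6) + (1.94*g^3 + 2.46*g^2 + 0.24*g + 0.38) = 4.63*g^6 + 0.84*g^5 - 6.24*g^4 - 3.72*g^3 - 1.25*g^2 + 3.69*g + 0.98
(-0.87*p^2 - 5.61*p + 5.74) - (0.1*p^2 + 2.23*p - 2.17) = -0.97*p^2 - 7.84*p + 7.91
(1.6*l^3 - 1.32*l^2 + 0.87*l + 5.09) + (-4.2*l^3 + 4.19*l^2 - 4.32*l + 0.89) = -2.6*l^3 + 2.87*l^2 - 3.45*l + 5.98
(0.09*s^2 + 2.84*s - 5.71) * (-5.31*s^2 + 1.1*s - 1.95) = -0.4779*s^4 - 14.9814*s^3 + 33.2686*s^2 - 11.819*s + 11.1345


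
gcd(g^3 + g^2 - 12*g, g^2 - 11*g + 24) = g - 3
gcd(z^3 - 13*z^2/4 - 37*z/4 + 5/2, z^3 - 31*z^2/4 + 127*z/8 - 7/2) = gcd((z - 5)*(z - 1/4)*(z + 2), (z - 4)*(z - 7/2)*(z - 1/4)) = z - 1/4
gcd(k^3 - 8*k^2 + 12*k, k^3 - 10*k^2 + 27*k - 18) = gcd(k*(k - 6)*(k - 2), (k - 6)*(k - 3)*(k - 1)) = k - 6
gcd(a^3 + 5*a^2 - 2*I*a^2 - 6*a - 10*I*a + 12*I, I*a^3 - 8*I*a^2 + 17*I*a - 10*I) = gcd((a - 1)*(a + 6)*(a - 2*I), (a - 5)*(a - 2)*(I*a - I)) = a - 1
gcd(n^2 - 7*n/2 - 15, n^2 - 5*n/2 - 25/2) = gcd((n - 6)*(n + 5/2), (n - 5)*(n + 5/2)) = n + 5/2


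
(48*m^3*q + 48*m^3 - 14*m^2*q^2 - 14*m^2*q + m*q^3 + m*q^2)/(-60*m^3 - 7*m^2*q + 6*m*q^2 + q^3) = m*(-48*m^2*q - 48*m^2 + 14*m*q^2 + 14*m*q - q^3 - q^2)/(60*m^3 + 7*m^2*q - 6*m*q^2 - q^3)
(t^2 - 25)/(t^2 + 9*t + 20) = (t - 5)/(t + 4)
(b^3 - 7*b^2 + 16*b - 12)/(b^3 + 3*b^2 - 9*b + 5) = (b^3 - 7*b^2 + 16*b - 12)/(b^3 + 3*b^2 - 9*b + 5)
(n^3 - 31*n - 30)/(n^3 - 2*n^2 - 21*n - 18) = (n + 5)/(n + 3)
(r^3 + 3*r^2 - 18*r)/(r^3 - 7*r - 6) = r*(r + 6)/(r^2 + 3*r + 2)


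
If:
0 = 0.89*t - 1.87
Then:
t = 2.10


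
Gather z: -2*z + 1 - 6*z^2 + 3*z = -6*z^2 + z + 1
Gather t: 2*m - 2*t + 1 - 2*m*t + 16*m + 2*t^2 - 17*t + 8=18*m + 2*t^2 + t*(-2*m - 19) + 9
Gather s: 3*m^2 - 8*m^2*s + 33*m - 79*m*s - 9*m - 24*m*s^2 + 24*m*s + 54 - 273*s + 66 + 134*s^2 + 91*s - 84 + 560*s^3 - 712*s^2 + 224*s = 3*m^2 + 24*m + 560*s^3 + s^2*(-24*m - 578) + s*(-8*m^2 - 55*m + 42) + 36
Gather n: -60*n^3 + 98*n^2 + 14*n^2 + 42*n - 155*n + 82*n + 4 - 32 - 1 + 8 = -60*n^3 + 112*n^2 - 31*n - 21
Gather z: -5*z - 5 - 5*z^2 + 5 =-5*z^2 - 5*z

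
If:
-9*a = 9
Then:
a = -1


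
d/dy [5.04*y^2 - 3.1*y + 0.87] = 10.08*y - 3.1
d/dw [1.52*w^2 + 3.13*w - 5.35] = 3.04*w + 3.13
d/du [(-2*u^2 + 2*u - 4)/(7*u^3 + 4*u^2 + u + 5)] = 2*(7*u^4 - 14*u^3 + 37*u^2 + 6*u + 7)/(49*u^6 + 56*u^5 + 30*u^4 + 78*u^3 + 41*u^2 + 10*u + 25)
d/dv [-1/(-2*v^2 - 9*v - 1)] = (-4*v - 9)/(2*v^2 + 9*v + 1)^2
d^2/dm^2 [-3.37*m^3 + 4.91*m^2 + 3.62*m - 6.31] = 9.82 - 20.22*m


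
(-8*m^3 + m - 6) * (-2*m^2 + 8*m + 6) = 16*m^5 - 64*m^4 - 50*m^3 + 20*m^2 - 42*m - 36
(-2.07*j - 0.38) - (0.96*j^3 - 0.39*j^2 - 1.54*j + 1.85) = -0.96*j^3 + 0.39*j^2 - 0.53*j - 2.23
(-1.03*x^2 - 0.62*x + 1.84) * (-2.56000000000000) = 2.6368*x^2 + 1.5872*x - 4.7104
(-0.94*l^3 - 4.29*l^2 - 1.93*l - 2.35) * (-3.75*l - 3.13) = 3.525*l^4 + 19.0297*l^3 + 20.6652*l^2 + 14.8534*l + 7.3555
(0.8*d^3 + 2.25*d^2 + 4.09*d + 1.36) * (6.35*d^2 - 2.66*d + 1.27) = 5.08*d^5 + 12.1595*d^4 + 21.0025*d^3 + 0.614100000000001*d^2 + 1.5767*d + 1.7272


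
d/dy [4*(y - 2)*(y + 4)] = 8*y + 8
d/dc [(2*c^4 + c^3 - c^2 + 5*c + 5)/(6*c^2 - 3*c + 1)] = 2*(12*c^5 - 6*c^4 + c^3 - 12*c^2 - 31*c + 10)/(36*c^4 - 36*c^3 + 21*c^2 - 6*c + 1)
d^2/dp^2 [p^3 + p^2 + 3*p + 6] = 6*p + 2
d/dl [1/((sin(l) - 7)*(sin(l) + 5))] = 2*(1 - sin(l))*cos(l)/((sin(l) - 7)^2*(sin(l) + 5)^2)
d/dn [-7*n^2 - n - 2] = -14*n - 1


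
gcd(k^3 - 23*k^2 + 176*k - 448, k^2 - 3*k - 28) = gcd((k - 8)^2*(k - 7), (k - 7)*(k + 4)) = k - 7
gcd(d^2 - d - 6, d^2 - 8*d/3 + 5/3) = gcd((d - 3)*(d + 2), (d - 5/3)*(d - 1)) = 1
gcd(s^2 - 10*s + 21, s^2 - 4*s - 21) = s - 7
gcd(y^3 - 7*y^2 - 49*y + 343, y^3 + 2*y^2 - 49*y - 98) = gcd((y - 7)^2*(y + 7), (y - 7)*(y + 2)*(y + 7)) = y^2 - 49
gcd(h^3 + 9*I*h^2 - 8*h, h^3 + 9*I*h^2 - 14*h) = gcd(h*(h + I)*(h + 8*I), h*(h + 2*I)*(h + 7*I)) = h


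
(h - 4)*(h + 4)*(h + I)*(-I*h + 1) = -I*h^4 + 2*h^3 + 17*I*h^2 - 32*h - 16*I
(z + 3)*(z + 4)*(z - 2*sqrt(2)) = z^3 - 2*sqrt(2)*z^2 + 7*z^2 - 14*sqrt(2)*z + 12*z - 24*sqrt(2)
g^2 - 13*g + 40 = (g - 8)*(g - 5)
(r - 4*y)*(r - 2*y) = r^2 - 6*r*y + 8*y^2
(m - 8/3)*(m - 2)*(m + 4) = m^3 - 2*m^2/3 - 40*m/3 + 64/3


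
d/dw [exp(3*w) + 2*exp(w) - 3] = (3*exp(2*w) + 2)*exp(w)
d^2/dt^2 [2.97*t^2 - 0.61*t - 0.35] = 5.94000000000000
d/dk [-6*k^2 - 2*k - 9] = -12*k - 2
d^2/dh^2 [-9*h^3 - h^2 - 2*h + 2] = -54*h - 2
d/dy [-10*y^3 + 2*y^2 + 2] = 2*y*(2 - 15*y)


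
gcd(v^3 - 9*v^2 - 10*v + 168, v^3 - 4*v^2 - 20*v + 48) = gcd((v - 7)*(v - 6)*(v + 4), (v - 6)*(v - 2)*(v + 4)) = v^2 - 2*v - 24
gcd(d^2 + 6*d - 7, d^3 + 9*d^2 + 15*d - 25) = d - 1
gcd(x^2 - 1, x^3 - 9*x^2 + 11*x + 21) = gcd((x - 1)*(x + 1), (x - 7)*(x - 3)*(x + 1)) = x + 1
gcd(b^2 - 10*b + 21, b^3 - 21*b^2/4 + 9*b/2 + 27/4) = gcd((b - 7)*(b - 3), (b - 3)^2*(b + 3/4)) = b - 3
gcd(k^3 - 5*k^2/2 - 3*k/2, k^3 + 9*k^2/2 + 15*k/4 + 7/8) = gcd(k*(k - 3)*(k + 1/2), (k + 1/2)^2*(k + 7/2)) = k + 1/2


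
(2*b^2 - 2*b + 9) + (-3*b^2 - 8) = -b^2 - 2*b + 1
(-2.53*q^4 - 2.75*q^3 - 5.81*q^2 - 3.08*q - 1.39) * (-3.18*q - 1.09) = 8.0454*q^5 + 11.5027*q^4 + 21.4733*q^3 + 16.1273*q^2 + 7.7774*q + 1.5151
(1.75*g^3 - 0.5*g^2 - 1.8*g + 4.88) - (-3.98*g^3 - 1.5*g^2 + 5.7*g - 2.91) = 5.73*g^3 + 1.0*g^2 - 7.5*g + 7.79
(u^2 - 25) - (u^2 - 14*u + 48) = 14*u - 73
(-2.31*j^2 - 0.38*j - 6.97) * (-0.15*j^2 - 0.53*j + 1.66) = 0.3465*j^4 + 1.2813*j^3 - 2.5877*j^2 + 3.0633*j - 11.5702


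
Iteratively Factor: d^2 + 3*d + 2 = (d + 2)*(d + 1)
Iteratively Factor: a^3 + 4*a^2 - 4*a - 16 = (a + 4)*(a^2 - 4) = (a - 2)*(a + 4)*(a + 2)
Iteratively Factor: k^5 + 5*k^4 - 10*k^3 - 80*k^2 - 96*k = (k - 4)*(k^4 + 9*k^3 + 26*k^2 + 24*k) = (k - 4)*(k + 3)*(k^3 + 6*k^2 + 8*k) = k*(k - 4)*(k + 3)*(k^2 + 6*k + 8) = k*(k - 4)*(k + 2)*(k + 3)*(k + 4)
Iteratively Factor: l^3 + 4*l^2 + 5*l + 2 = (l + 1)*(l^2 + 3*l + 2) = (l + 1)^2*(l + 2)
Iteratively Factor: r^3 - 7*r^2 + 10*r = (r)*(r^2 - 7*r + 10) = r*(r - 2)*(r - 5)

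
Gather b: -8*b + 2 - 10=-8*b - 8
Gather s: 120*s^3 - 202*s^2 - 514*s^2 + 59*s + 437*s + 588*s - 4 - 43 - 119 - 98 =120*s^3 - 716*s^2 + 1084*s - 264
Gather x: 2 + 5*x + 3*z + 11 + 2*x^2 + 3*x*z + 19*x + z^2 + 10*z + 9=2*x^2 + x*(3*z + 24) + z^2 + 13*z + 22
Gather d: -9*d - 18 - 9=-9*d - 27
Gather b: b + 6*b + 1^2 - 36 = 7*b - 35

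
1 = 1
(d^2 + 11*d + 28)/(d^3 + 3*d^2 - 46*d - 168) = (d + 7)/(d^2 - d - 42)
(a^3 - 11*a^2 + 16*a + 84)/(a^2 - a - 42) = (a^2 - 4*a - 12)/(a + 6)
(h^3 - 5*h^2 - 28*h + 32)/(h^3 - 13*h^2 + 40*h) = (h^2 + 3*h - 4)/(h*(h - 5))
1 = 1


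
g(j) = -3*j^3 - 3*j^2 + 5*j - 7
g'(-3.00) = -58.00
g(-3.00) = 32.00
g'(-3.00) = -58.00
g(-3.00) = 32.00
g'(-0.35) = 6.00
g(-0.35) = -8.99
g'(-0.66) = 5.04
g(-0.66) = -10.74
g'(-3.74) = -98.45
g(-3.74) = 89.28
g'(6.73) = -443.02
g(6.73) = -1023.69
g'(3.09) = -99.47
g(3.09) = -108.71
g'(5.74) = -325.97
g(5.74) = -644.50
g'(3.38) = -118.10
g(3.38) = -140.22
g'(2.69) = -76.26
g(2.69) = -73.65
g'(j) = -9*j^2 - 6*j + 5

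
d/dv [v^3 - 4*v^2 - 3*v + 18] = 3*v^2 - 8*v - 3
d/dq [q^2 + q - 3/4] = 2*q + 1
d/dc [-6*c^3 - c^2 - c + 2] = -18*c^2 - 2*c - 1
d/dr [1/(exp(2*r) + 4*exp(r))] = 2*(-exp(r) - 2)*exp(-r)/(exp(r) + 4)^2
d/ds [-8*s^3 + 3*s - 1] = 3 - 24*s^2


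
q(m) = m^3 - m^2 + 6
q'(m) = 3*m^2 - 2*m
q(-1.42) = 1.12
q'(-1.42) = 8.89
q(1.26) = 6.41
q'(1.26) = 2.24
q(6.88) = 284.33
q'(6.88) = 128.24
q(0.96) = 5.96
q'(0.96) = 0.84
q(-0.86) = 4.62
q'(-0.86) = 3.94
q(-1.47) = 0.66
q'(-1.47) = 9.42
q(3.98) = 53.20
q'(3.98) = 39.56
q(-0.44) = 5.72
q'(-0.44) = 1.46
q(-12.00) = -1866.00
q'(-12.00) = 456.00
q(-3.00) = -30.00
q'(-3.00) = 33.00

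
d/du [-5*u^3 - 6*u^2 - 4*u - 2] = -15*u^2 - 12*u - 4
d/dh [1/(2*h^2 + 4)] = -h/(h^2 + 2)^2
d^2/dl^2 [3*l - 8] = 0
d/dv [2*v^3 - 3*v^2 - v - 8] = 6*v^2 - 6*v - 1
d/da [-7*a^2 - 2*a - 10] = -14*a - 2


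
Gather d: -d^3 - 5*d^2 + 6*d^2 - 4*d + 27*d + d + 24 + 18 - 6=-d^3 + d^2 + 24*d + 36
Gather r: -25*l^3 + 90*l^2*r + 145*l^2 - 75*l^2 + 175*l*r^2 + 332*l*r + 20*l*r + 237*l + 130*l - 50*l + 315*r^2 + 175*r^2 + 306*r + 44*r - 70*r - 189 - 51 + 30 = -25*l^3 + 70*l^2 + 317*l + r^2*(175*l + 490) + r*(90*l^2 + 352*l + 280) - 210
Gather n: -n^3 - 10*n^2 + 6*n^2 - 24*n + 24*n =-n^3 - 4*n^2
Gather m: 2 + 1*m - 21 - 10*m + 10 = -9*m - 9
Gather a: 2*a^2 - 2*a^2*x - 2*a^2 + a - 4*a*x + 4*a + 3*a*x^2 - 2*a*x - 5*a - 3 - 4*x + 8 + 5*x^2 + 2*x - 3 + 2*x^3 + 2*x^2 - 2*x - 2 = -2*a^2*x + a*(3*x^2 - 6*x) + 2*x^3 + 7*x^2 - 4*x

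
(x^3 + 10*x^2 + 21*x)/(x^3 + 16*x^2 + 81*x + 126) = x/(x + 6)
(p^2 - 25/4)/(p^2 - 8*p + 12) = (p^2 - 25/4)/(p^2 - 8*p + 12)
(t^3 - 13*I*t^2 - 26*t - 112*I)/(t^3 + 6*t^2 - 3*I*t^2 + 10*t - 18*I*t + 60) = (t^2 - 15*I*t - 56)/(t^2 + t*(6 - 5*I) - 30*I)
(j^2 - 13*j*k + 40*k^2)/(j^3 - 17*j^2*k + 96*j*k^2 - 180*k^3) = (j - 8*k)/(j^2 - 12*j*k + 36*k^2)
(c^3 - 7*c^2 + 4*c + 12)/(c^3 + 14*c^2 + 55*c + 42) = (c^2 - 8*c + 12)/(c^2 + 13*c + 42)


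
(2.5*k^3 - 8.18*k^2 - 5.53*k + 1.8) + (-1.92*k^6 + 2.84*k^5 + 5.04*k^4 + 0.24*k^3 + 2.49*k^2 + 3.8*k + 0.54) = -1.92*k^6 + 2.84*k^5 + 5.04*k^4 + 2.74*k^3 - 5.69*k^2 - 1.73*k + 2.34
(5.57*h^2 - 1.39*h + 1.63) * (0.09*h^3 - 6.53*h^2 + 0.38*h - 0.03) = 0.5013*h^5 - 36.4972*h^4 + 11.34*h^3 - 11.3392*h^2 + 0.6611*h - 0.0489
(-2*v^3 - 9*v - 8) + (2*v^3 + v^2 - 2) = v^2 - 9*v - 10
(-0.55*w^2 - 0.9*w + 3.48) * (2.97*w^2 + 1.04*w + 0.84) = -1.6335*w^4 - 3.245*w^3 + 8.9376*w^2 + 2.8632*w + 2.9232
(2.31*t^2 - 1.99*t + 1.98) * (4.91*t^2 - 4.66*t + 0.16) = 11.3421*t^4 - 20.5355*t^3 + 19.3648*t^2 - 9.5452*t + 0.3168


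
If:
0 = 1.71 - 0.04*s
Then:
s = 42.75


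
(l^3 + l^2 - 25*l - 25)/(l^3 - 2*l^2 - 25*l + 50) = (l + 1)/(l - 2)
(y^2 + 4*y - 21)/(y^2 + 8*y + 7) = (y - 3)/(y + 1)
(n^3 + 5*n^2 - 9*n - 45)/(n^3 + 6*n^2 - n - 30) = (n - 3)/(n - 2)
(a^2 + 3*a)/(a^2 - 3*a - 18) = a/(a - 6)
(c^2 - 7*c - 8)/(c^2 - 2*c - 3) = (c - 8)/(c - 3)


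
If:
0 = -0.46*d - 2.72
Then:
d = -5.91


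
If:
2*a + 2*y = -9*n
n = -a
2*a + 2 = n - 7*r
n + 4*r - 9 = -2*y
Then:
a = 71/30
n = -71/30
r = -13/10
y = 497/60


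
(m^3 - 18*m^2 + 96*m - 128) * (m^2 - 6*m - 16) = m^5 - 24*m^4 + 188*m^3 - 416*m^2 - 768*m + 2048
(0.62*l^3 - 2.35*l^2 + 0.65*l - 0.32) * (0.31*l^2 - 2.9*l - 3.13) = 0.1922*l^5 - 2.5265*l^4 + 5.0759*l^3 + 5.3713*l^2 - 1.1065*l + 1.0016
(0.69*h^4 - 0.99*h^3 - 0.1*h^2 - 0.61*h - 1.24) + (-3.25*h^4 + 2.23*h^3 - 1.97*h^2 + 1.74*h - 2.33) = -2.56*h^4 + 1.24*h^3 - 2.07*h^2 + 1.13*h - 3.57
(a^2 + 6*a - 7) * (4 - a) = -a^3 - 2*a^2 + 31*a - 28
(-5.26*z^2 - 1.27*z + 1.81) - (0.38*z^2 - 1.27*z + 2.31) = -5.64*z^2 - 0.5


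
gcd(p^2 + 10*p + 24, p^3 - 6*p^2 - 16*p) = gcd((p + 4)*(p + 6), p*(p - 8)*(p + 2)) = 1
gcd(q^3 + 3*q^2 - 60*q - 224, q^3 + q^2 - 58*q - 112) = q^2 - q - 56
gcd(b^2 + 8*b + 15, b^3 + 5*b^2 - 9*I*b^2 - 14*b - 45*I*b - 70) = b + 5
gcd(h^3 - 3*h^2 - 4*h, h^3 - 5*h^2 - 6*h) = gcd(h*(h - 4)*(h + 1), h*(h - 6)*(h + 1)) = h^2 + h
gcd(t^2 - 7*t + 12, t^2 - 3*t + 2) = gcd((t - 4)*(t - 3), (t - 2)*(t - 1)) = 1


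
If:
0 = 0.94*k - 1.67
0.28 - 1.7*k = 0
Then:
No Solution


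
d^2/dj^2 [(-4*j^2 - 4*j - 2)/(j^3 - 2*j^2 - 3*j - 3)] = 4*(-2*j^6 - 6*j^5 - 12*j^4 - 28*j^3 - 3*j^2 + 9*j - 3)/(j^9 - 6*j^8 + 3*j^7 + 19*j^6 + 27*j^5 - 36*j^4 - 108*j^3 - 135*j^2 - 81*j - 27)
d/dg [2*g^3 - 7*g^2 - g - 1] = 6*g^2 - 14*g - 1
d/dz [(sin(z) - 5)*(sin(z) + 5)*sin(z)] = (3*sin(z)^2 - 25)*cos(z)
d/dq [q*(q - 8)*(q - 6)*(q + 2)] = 4*q^3 - 36*q^2 + 40*q + 96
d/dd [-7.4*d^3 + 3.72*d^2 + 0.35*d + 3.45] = -22.2*d^2 + 7.44*d + 0.35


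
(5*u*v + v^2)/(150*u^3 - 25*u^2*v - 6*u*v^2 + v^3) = v/(30*u^2 - 11*u*v + v^2)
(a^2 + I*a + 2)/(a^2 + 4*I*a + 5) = (a + 2*I)/(a + 5*I)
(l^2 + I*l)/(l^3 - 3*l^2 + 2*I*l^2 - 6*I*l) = (l + I)/(l^2 + l*(-3 + 2*I) - 6*I)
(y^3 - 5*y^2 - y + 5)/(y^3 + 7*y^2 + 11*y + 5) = (y^2 - 6*y + 5)/(y^2 + 6*y + 5)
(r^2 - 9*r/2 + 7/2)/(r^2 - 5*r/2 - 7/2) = (r - 1)/(r + 1)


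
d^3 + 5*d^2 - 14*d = d*(d - 2)*(d + 7)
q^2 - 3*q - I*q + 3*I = (q - 3)*(q - I)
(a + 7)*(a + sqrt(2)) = a^2 + sqrt(2)*a + 7*a + 7*sqrt(2)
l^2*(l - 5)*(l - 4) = l^4 - 9*l^3 + 20*l^2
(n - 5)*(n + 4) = n^2 - n - 20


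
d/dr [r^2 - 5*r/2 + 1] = 2*r - 5/2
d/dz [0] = 0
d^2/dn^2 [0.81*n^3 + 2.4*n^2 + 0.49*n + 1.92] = 4.86*n + 4.8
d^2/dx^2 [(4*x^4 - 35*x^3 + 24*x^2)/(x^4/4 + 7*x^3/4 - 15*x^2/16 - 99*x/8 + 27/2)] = 384*(-21*x^7 - 24*x^6 + 408*x^5 - 2888*x^4 - 12543*x^3 + 7452*x^2 - 31536*x + 10368)/(16*x^10 + 384*x^9 + 3288*x^8 + 9592*x^7 - 17439*x^6 - 131490*x^5 - 6156*x^4 + 674568*x^3 - 23328*x^2 - 1586304*x + 1119744)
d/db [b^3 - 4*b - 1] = 3*b^2 - 4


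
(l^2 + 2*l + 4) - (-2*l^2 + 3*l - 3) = 3*l^2 - l + 7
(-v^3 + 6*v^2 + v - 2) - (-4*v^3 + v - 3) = 3*v^3 + 6*v^2 + 1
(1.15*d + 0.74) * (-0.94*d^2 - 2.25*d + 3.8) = -1.081*d^3 - 3.2831*d^2 + 2.705*d + 2.812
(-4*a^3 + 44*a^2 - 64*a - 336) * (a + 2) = -4*a^4 + 36*a^3 + 24*a^2 - 464*a - 672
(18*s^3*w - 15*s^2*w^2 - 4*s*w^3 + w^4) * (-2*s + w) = -36*s^4*w + 48*s^3*w^2 - 7*s^2*w^3 - 6*s*w^4 + w^5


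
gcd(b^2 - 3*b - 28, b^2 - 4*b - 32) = b + 4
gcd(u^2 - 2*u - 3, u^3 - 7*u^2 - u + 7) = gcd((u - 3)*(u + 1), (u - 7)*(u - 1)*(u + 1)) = u + 1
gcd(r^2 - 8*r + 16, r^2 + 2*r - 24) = r - 4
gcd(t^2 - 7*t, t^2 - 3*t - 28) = t - 7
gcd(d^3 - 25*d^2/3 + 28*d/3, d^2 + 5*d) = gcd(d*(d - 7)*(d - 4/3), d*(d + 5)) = d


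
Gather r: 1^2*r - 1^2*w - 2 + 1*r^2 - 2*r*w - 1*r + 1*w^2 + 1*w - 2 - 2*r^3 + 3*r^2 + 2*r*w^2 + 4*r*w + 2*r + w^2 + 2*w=-2*r^3 + 4*r^2 + r*(2*w^2 + 2*w + 2) + 2*w^2 + 2*w - 4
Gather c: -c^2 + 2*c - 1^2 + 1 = -c^2 + 2*c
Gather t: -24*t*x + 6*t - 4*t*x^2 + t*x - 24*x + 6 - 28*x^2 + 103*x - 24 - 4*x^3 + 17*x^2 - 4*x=t*(-4*x^2 - 23*x + 6) - 4*x^3 - 11*x^2 + 75*x - 18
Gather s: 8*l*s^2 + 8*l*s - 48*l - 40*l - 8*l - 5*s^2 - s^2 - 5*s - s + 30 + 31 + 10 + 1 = -96*l + s^2*(8*l - 6) + s*(8*l - 6) + 72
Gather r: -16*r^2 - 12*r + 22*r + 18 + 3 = -16*r^2 + 10*r + 21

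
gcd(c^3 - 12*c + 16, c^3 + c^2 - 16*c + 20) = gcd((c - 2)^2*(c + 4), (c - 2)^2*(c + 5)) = c^2 - 4*c + 4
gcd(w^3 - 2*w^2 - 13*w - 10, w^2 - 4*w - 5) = w^2 - 4*w - 5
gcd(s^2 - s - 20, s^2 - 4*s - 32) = s + 4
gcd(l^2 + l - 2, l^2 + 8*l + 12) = l + 2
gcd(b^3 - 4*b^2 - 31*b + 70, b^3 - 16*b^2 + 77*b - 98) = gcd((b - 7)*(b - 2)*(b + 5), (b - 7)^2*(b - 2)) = b^2 - 9*b + 14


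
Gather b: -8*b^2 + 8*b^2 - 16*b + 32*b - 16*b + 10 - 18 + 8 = 0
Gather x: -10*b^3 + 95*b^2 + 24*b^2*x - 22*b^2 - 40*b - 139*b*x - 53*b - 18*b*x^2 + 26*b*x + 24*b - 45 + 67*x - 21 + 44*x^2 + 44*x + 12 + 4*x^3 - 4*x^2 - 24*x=-10*b^3 + 73*b^2 - 69*b + 4*x^3 + x^2*(40 - 18*b) + x*(24*b^2 - 113*b + 87) - 54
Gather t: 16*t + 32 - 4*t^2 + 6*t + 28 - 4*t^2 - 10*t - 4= -8*t^2 + 12*t + 56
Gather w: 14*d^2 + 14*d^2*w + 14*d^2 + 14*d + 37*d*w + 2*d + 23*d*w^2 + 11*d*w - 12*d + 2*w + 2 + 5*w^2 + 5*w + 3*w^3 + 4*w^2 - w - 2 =28*d^2 + 4*d + 3*w^3 + w^2*(23*d + 9) + w*(14*d^2 + 48*d + 6)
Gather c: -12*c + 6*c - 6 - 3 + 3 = -6*c - 6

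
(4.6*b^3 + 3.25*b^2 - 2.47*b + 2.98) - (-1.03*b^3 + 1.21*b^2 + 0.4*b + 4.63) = 5.63*b^3 + 2.04*b^2 - 2.87*b - 1.65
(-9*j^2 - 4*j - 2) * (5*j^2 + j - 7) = -45*j^4 - 29*j^3 + 49*j^2 + 26*j + 14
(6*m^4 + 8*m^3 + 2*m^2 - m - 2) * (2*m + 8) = 12*m^5 + 64*m^4 + 68*m^3 + 14*m^2 - 12*m - 16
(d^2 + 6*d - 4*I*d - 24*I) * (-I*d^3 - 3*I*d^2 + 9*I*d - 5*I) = -I*d^5 - 4*d^4 - 9*I*d^4 - 36*d^3 - 9*I*d^3 - 36*d^2 + 49*I*d^2 + 196*d - 30*I*d - 120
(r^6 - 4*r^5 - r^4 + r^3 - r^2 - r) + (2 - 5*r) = r^6 - 4*r^5 - r^4 + r^3 - r^2 - 6*r + 2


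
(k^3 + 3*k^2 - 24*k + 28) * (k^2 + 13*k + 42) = k^5 + 16*k^4 + 57*k^3 - 158*k^2 - 644*k + 1176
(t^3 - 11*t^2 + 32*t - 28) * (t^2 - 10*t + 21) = t^5 - 21*t^4 + 163*t^3 - 579*t^2 + 952*t - 588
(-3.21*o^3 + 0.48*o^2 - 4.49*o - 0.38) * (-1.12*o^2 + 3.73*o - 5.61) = 3.5952*o^5 - 12.5109*o^4 + 24.8273*o^3 - 19.0149*o^2 + 23.7715*o + 2.1318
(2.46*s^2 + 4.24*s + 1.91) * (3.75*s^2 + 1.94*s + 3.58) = 9.225*s^4 + 20.6724*s^3 + 24.1949*s^2 + 18.8846*s + 6.8378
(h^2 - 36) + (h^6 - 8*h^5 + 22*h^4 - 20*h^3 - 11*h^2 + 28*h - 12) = h^6 - 8*h^5 + 22*h^4 - 20*h^3 - 10*h^2 + 28*h - 48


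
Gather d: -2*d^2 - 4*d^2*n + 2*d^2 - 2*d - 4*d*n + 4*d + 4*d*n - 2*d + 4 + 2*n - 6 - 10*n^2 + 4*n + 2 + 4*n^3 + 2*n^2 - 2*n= -4*d^2*n + 4*n^3 - 8*n^2 + 4*n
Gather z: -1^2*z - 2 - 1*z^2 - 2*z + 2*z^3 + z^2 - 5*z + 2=2*z^3 - 8*z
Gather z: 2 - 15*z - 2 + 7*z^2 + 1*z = 7*z^2 - 14*z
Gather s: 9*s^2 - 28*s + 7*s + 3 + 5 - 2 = 9*s^2 - 21*s + 6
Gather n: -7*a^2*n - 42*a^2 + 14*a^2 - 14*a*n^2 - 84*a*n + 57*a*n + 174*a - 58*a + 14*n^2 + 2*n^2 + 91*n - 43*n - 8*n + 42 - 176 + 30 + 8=-28*a^2 + 116*a + n^2*(16 - 14*a) + n*(-7*a^2 - 27*a + 40) - 96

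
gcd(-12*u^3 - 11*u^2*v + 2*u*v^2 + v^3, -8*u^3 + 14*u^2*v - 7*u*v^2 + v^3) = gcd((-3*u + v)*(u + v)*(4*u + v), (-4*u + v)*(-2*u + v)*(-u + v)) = 1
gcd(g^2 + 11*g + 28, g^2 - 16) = g + 4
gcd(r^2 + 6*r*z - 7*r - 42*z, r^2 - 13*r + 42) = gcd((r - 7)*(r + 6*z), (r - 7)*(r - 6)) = r - 7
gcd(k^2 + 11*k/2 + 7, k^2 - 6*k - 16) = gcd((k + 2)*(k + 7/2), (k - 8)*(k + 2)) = k + 2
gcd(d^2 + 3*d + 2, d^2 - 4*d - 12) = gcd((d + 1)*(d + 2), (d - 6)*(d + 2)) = d + 2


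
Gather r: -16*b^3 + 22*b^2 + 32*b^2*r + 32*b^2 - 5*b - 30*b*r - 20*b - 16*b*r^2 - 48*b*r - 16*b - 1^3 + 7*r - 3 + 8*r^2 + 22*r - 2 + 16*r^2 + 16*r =-16*b^3 + 54*b^2 - 41*b + r^2*(24 - 16*b) + r*(32*b^2 - 78*b + 45) - 6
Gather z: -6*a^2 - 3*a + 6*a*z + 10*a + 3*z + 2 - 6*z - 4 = -6*a^2 + 7*a + z*(6*a - 3) - 2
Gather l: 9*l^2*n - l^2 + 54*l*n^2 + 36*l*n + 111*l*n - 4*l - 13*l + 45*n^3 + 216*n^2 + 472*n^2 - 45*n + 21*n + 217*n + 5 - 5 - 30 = l^2*(9*n - 1) + l*(54*n^2 + 147*n - 17) + 45*n^3 + 688*n^2 + 193*n - 30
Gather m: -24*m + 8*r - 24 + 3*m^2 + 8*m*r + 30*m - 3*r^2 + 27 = 3*m^2 + m*(8*r + 6) - 3*r^2 + 8*r + 3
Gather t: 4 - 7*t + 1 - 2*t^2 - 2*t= -2*t^2 - 9*t + 5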